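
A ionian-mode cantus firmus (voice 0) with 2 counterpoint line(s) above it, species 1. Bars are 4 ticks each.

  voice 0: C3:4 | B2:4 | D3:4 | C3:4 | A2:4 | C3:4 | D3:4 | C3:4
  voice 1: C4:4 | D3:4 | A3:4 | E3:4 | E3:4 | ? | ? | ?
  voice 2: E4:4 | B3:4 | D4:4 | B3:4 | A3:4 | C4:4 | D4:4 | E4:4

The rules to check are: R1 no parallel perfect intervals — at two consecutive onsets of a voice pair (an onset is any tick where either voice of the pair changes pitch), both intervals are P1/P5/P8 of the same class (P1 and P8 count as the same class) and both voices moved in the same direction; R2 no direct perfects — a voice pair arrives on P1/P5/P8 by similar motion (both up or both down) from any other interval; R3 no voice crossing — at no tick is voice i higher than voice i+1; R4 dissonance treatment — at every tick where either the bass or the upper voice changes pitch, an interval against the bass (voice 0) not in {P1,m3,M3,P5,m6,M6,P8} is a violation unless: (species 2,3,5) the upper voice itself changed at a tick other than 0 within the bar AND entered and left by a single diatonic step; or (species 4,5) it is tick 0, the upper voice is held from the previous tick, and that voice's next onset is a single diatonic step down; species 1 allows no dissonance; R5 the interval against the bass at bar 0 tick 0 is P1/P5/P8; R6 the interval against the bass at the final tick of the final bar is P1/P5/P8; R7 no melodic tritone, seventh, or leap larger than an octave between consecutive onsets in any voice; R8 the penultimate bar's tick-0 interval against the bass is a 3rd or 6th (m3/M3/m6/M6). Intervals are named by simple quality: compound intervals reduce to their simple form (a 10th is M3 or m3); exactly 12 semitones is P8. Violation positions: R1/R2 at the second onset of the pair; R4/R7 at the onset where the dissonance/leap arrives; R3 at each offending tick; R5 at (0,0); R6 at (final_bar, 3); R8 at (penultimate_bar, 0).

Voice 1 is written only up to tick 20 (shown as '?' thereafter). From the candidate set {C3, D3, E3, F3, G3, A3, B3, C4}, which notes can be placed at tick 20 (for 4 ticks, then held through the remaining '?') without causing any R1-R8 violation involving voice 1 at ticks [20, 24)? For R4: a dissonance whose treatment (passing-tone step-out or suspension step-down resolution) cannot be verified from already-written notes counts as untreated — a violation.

{A3, C3, E3}

C3: legal
D3: violates R4
E3: legal
F3: violates R2,R4
G3: violates R1
A3: legal
B3: violates R4
C4: violates R2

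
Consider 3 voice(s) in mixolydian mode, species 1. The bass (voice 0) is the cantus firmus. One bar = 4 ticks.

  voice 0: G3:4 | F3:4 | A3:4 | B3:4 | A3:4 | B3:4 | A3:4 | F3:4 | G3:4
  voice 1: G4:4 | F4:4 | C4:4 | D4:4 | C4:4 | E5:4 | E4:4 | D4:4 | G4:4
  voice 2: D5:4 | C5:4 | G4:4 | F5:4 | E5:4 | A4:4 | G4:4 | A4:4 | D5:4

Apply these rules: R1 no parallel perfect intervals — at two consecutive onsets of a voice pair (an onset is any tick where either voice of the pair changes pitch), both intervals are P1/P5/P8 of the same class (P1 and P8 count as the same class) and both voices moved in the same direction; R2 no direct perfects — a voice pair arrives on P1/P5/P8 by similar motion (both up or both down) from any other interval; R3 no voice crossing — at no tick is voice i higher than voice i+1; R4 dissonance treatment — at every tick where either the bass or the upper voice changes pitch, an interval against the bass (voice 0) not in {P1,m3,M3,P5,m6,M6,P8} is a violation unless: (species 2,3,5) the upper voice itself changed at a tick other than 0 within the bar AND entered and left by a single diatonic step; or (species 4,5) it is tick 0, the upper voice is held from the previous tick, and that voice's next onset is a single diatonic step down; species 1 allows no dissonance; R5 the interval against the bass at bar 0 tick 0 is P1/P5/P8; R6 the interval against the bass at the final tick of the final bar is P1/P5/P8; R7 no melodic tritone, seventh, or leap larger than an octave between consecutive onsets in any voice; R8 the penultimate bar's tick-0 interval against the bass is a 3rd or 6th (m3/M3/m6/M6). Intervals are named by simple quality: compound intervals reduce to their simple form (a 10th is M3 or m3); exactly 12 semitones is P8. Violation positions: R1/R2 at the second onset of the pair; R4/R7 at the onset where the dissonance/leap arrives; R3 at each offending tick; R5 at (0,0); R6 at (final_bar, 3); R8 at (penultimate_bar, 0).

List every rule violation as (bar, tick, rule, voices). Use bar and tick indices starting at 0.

bar 0: v0=G3 v1=G4 v2=D5 downbeat P5
bar 1: v0=F3 v1=F4 v2=C5 downbeat P5
bar 2: v0=A3 v1=C4 v2=G4 downbeat m7
bar 3: v0=B3 v1=D4 v2=F5 downbeat TT
bar 4: v0=A3 v1=C4 v2=E5 downbeat P5
bar 5: v0=B3 v1=E5 v2=A4 downbeat m7
bar 6: v0=A3 v1=E4 v2=G4 downbeat m7
bar 7: v0=F3 v1=D4 v2=A4 downbeat M3
bar 8: v0=G3 v1=G4 v2=D5 downbeat P5
  -> R1 @ bar 1 tick 0 v(0, 1): G3/G4 P8 -> F3/F4 P8 similar
  -> R1 @ bar 1 tick 0 v(0, 2): G3/D5 P5 -> F3/C5 P5 similar
  -> R1 @ bar 1 tick 0 v(1, 2): G4/D5 P5 -> F4/C5 P5 similar
  -> R1 @ bar 2 tick 0 v(1, 2): F4/C5 P5 -> C4/G4 P5 similar
  -> R4 @ bar 2 tick 0 v(0, 2): A3/G4 m7 untreated
  -> R4 @ bar 3 tick 0 v(0, 2): B3/F5 TT untreated
  -> R7 @ bar 3 tick 0 v(2,): G4->F5 leap 10st
  -> R2 @ bar 4 tick 0 v(0, 2): B3/F5 TT -> A3/E5 P5 similar
  -> R3 @ bar 5 tick 0 v(1, 2): E5 above A4
  -> R4 @ bar 5 tick 0 v(0, 1): B3/E5 P4 untreated
  -> R4 @ bar 5 tick 0 v(0, 2): B3/A4 m7 untreated
  -> R7 @ bar 5 tick 0 v(1,): C4->E5 leap 16st
  -> R3 @ bar 5 tick 1 v(1, 2): E5 above A4
  -> R3 @ bar 5 tick 2 v(1, 2): E5 above A4
  -> R3 @ bar 5 tick 3 v(1, 2): E5 above A4
  -> R2 @ bar 6 tick 0 v(0, 1): B3/E5 P4 -> A3/E4 P5 similar
  -> R4 @ bar 6 tick 0 v(0, 2): A3/G4 m7 untreated
  -> R1 @ bar 8 tick 0 v(1, 2): D4/A4 P5 -> G4/D5 P5 similar
  -> R2 @ bar 8 tick 0 v(0, 1): F3/D4 M6 -> G3/G4 P8 similar
  -> R2 @ bar 8 tick 0 v(0, 2): F3/A4 M3 -> G3/D5 P5 similar

(1, 0, R1, (0, 1))
(1, 0, R1, (0, 2))
(1, 0, R1, (1, 2))
(2, 0, R1, (1, 2))
(2, 0, R4, (0, 2))
(3, 0, R4, (0, 2))
(3, 0, R7, (2,))
(4, 0, R2, (0, 2))
(5, 0, R3, (1, 2))
(5, 0, R4, (0, 1))
(5, 0, R4, (0, 2))
(5, 0, R7, (1,))
(5, 1, R3, (1, 2))
(5, 2, R3, (1, 2))
(5, 3, R3, (1, 2))
(6, 0, R2, (0, 1))
(6, 0, R4, (0, 2))
(8, 0, R1, (1, 2))
(8, 0, R2, (0, 1))
(8, 0, R2, (0, 2))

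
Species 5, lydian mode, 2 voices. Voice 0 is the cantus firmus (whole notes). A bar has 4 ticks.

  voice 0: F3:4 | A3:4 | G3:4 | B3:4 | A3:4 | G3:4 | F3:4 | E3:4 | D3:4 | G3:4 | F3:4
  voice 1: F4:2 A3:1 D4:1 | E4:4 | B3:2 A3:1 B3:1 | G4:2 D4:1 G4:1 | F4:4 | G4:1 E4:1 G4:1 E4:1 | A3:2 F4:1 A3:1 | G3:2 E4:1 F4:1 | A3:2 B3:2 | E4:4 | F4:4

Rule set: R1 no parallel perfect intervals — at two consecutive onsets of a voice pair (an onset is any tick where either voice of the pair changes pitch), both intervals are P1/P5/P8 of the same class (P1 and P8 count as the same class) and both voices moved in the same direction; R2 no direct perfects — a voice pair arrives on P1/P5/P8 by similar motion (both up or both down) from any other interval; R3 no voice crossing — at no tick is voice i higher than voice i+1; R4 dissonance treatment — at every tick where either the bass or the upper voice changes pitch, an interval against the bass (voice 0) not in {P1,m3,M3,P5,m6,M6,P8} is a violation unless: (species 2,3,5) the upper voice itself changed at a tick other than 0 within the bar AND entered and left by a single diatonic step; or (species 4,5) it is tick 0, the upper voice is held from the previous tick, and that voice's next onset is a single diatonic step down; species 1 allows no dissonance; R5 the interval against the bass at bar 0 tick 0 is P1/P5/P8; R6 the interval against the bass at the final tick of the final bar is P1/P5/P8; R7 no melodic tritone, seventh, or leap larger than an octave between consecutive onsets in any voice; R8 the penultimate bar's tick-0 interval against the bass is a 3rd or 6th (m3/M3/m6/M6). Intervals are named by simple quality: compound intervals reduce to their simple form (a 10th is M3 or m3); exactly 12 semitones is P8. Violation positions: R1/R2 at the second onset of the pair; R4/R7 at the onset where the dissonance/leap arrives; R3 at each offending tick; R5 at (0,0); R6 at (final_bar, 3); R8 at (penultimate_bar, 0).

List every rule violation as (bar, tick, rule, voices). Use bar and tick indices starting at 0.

bar 0: v0=F3 v1=F4 downbeat P8
bar 1: v0=A3 v1=E4 downbeat P5
bar 2: v0=G3 v1=B3 downbeat M3
bar 3: v0=B3 v1=G4 downbeat m6
bar 4: v0=A3 v1=F4 downbeat m6
bar 5: v0=G3 v1=G4 downbeat P8
bar 6: v0=F3 v1=A3 downbeat M3
bar 7: v0=E3 v1=G3 downbeat m3
bar 8: v0=D3 v1=A3 downbeat P5
bar 9: v0=G3 v1=E4 downbeat M6
bar 10: v0=F3 v1=F4 downbeat P8
  -> R2 @ bar 1 tick 0 v(0, 1): F3/D4 M6 -> A3/E4 P5 similar
  -> R4 @ bar 7 tick 3 v(0, 1): E3/F4 m2 untreated
  -> R2 @ bar 8 tick 0 v(0, 1): E3/F4 m2 -> D3/A3 P5 similar

(1, 0, R2, (0, 1))
(7, 3, R4, (0, 1))
(8, 0, R2, (0, 1))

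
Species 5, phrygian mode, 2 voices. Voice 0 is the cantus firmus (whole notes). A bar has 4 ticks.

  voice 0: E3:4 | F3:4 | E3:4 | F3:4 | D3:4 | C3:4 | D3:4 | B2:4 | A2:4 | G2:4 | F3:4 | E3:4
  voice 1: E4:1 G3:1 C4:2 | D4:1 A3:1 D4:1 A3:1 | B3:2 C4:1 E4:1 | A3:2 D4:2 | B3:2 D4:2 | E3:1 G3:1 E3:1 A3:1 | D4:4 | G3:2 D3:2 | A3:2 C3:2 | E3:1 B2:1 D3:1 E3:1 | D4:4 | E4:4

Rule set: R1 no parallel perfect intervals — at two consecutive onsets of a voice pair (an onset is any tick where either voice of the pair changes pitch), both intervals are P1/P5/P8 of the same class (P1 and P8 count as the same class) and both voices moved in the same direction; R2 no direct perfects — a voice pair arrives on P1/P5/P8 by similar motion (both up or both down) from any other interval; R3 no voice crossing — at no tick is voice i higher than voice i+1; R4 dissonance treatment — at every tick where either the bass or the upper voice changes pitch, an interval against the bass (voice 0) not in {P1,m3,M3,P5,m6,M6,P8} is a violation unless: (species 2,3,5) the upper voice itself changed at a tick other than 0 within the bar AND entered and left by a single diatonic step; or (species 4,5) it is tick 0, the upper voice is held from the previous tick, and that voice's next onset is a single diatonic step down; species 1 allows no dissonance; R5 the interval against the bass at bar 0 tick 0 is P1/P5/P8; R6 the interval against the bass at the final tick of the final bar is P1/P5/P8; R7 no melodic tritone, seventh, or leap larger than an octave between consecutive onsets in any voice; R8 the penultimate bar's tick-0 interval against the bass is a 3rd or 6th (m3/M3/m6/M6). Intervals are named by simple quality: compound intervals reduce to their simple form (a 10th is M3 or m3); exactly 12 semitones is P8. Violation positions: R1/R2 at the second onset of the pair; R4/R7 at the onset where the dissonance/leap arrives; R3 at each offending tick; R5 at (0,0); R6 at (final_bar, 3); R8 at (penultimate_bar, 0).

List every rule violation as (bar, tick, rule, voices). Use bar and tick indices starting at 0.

bar 0: v0=E3 v1=E4 downbeat P8
bar 1: v0=F3 v1=D4 downbeat M6
bar 2: v0=E3 v1=B3 downbeat P5
bar 3: v0=F3 v1=A3 downbeat M3
bar 4: v0=D3 v1=B3 downbeat M6
bar 5: v0=C3 v1=E3 downbeat M3
bar 6: v0=D3 v1=D4 downbeat P8
bar 7: v0=B2 v1=G3 downbeat m6
bar 8: v0=A2 v1=A3 downbeat P8
bar 9: v0=G2 v1=E3 downbeat M6
bar 10: v0=F3 v1=D4 downbeat M6
bar 11: v0=E3 v1=E4 downbeat P8
  -> R7 @ bar 5 tick 0 v(1,): D4->E3 leap 10st
  -> R2 @ bar 6 tick 0 v(0, 1): C3/A3 M6 -> D3/D4 P8 similar
  -> R7 @ bar 10 tick 0 v(0,): G2->F3 leap 10st
  -> R7 @ bar 10 tick 0 v(1,): E3->D4 leap 10st

(5, 0, R7, (1,))
(6, 0, R2, (0, 1))
(10, 0, R7, (0,))
(10, 0, R7, (1,))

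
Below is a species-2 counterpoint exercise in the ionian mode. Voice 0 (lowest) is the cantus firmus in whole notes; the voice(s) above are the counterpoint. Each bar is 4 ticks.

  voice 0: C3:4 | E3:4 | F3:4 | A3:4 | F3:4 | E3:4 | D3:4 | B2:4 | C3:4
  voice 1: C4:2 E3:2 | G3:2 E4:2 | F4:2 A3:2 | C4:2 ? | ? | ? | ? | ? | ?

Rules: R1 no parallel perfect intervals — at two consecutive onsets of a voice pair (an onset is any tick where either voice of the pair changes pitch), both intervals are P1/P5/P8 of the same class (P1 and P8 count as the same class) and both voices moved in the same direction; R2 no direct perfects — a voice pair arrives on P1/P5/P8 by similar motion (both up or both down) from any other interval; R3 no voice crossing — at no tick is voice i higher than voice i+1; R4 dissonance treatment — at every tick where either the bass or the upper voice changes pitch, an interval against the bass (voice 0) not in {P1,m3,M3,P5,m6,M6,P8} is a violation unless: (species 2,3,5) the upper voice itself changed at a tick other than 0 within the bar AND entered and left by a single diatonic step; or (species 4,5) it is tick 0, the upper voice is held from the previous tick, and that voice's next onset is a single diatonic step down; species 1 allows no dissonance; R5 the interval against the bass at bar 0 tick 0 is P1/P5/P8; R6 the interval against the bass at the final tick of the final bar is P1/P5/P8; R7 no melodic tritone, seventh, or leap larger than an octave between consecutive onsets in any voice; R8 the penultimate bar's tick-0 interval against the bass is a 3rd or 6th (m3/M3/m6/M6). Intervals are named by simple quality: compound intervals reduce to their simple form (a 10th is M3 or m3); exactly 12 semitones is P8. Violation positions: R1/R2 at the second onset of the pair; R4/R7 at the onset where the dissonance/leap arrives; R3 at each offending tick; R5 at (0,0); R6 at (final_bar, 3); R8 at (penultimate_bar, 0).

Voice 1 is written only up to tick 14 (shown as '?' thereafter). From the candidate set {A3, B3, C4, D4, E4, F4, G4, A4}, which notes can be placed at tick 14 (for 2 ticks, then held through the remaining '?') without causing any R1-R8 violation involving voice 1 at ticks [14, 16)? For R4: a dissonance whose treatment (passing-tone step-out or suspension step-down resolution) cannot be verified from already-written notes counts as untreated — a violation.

A3: legal
B3: violates R4
C4: legal
D4: violates R4
E4: legal
F4: legal
G4: violates R4
A4: legal

{A3, A4, C4, E4, F4}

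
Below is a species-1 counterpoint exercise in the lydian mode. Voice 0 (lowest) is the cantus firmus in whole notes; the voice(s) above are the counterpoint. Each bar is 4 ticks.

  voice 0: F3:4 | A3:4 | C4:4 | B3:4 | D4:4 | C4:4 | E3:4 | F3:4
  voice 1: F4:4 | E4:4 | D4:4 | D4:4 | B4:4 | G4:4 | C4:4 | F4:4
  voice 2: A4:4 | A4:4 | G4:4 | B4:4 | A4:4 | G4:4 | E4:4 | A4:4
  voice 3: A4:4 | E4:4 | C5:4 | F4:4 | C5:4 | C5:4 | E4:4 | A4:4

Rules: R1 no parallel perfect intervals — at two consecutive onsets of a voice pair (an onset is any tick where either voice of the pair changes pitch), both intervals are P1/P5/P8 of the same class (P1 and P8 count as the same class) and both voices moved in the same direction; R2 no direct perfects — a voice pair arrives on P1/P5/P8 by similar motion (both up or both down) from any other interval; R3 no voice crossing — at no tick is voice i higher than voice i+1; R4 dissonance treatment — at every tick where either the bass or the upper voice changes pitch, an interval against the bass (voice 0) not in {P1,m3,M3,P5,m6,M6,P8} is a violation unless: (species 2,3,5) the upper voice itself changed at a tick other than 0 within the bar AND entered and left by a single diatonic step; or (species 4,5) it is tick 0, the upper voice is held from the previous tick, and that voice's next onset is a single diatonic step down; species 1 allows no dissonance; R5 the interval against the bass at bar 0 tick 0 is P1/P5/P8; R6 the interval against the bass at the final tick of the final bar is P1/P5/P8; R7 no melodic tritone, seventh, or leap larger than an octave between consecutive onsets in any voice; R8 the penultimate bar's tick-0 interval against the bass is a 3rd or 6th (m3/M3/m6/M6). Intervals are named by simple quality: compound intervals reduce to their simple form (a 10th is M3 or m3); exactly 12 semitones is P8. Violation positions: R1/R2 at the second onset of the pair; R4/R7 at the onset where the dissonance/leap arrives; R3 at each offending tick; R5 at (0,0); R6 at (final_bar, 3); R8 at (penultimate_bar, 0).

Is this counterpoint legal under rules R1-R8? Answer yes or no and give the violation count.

No (31 violations)

bar 0: v0=F3 v1=F4 v2=A4 v3=A4 (M3)
bar 1: v0=A3 v1=E4 v2=A4 v3=E4 (P5)
bar 2: v0=C4 v1=D4 v2=G4 v3=C5 (P8)
bar 3: v0=B3 v1=D4 v2=B4 v3=F4 (TT)
bar 4: v0=D4 v1=B4 v2=A4 v3=C5 (m7)
bar 5: v0=C4 v1=G4 v2=G4 v3=C5 (P8)
bar 6: v0=E3 v1=C4 v2=E4 v3=E4 (P8)
bar 7: v0=F3 v1=F4 v2=A4 v3=A4 (M3)
  R5 @ bar0.0: opens on M3
  R5 @ bar0.0: opens on M3
  R2 @ bar1.0: F4/A4 M3 -> E4/E4 P1 similar
  R3 @ bar1.0: A4 above E4
  R3 @ bar1.1: A4 above E4
  R3 @ bar1.2: A4 above E4
  R3 @ bar1.3: A4 above E4
  R2 @ bar2.0: A3/E4 P5 -> C4/C5 P8 similar
  R4 @ bar2.0: C4/D4 M2 untreated
  R3 @ bar3.0: B4 above F4
  R4 @ bar3.0: B3/F4 TT untreated
  R3 @ bar3.1: B4 above F4
  R3 @ bar3.2: B4 above F4
  R3 @ bar3.3: B4 above F4
  R3 @ bar4.0: B4 above A4
  R4 @ bar4.0: D4/C5 m7 untreated
  R3 @ bar4.1: B4 above A4
  R3 @ bar4.2: B4 above A4
  R3 @ bar4.3: B4 above A4
  R1 @ bar5.0: D4/A4 P5 -> C4/G4 P5 similar
  R2 @ bar5.0: D4/B4 M6 -> C4/G4 P5 similar
  R2 @ bar5.0: B4/A4 M2 -> G4/G4 P1 similar
  R1 @ bar6.0: C4/C5 P8 -> E3/E4 P8 similar
  R2 @ bar6.0: C4/G4 P5 -> E3/E4 P8 similar
  R2 @ bar6.0: G4/C5 P4 -> E4/E4 P1 similar
  R8 @ bar6.0: penult P8 not 3rd/6th
  R8 @ bar6.0: penult P8 not 3rd/6th
  R1 @ bar7.0: E4/E4 P1 -> A4/A4 P1 similar
  R2 @ bar7.0: E3/C4 m6 -> F3/F4 P8 similar
  R6 @ bar7.3: closes on M3
  R6 @ bar7.3: closes on M3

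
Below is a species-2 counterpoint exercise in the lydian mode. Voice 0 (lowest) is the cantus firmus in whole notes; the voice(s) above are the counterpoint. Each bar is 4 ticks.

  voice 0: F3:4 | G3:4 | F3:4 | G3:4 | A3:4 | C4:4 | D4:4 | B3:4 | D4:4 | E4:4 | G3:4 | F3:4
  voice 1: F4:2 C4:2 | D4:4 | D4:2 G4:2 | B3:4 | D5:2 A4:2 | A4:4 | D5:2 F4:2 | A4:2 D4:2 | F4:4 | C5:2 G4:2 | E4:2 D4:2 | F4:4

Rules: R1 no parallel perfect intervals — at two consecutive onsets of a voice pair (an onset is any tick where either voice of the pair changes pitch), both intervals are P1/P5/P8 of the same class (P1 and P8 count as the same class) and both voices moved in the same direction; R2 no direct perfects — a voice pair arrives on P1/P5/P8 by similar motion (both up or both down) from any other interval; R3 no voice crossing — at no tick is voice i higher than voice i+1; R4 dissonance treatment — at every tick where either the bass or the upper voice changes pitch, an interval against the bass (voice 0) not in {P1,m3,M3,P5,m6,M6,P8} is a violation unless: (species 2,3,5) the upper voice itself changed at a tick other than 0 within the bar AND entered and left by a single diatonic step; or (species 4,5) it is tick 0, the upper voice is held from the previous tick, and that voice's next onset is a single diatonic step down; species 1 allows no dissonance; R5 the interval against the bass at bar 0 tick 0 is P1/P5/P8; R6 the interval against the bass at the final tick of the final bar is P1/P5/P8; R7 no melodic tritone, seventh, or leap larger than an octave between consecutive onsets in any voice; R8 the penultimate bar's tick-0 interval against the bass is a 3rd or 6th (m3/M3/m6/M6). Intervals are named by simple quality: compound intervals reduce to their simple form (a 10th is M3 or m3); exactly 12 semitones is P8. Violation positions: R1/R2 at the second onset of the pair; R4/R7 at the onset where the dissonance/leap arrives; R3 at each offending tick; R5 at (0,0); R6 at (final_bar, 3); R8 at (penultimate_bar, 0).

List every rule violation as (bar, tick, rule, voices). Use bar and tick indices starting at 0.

(1, 0, R1, (0, 1))
(2, 2, R4, (0, 1))
(4, 0, R4, (0, 1))
(4, 0, R7, (1,))
(6, 0, R2, (0, 1))
(7, 0, R4, (0, 1))

bar 0: v0=F3 v1=F4 downbeat P8
bar 1: v0=G3 v1=D4 downbeat P5
bar 2: v0=F3 v1=D4 downbeat M6
bar 3: v0=G3 v1=B3 downbeat M3
bar 4: v0=A3 v1=D5 downbeat P4
bar 5: v0=C4 v1=A4 downbeat M6
bar 6: v0=D4 v1=D5 downbeat P8
bar 7: v0=B3 v1=A4 downbeat m7
bar 8: v0=D4 v1=F4 downbeat m3
bar 9: v0=E4 v1=C5 downbeat m6
bar 10: v0=G3 v1=E4 downbeat M6
bar 11: v0=F3 v1=F4 downbeat P8
  -> R1 @ bar 1 tick 0 v(0, 1): F3/C4 P5 -> G3/D4 P5 similar
  -> R4 @ bar 2 tick 2 v(0, 1): F3/G4 M2 untreated
  -> R4 @ bar 4 tick 0 v(0, 1): A3/D5 P4 untreated
  -> R7 @ bar 4 tick 0 v(1,): B3->D5 leap 15st
  -> R2 @ bar 6 tick 0 v(0, 1): C4/A4 M6 -> D4/D5 P8 similar
  -> R4 @ bar 7 tick 0 v(0, 1): B3/A4 m7 untreated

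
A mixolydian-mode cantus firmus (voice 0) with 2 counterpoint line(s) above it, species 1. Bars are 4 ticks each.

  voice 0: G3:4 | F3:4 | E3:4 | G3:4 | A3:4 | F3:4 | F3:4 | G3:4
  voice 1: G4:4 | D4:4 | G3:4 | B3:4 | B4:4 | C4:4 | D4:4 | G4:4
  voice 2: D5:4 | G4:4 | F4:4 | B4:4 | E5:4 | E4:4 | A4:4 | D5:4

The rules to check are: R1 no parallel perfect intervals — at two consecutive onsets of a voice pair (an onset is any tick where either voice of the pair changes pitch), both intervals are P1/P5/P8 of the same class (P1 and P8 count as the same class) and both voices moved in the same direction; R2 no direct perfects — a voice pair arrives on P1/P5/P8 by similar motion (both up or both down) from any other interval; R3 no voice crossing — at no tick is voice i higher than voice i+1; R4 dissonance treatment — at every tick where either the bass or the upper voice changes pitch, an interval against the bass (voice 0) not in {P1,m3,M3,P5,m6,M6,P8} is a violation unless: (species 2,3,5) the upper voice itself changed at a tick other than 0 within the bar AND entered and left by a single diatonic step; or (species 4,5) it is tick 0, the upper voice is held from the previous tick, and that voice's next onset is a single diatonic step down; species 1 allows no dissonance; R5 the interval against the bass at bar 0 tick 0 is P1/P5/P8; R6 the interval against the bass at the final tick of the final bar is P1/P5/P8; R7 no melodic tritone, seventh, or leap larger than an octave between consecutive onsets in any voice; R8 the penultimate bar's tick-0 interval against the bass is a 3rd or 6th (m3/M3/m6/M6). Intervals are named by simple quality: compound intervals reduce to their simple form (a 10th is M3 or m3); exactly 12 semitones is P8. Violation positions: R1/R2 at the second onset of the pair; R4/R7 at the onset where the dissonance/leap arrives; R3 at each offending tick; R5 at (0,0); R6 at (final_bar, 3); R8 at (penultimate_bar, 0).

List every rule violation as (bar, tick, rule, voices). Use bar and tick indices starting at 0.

(1, 0, R4, (0, 2))
(2, 0, R4, (0, 2))
(3, 0, R2, (1, 2))
(3, 0, R7, (2,))
(4, 0, R2, (0, 2))
(4, 0, R4, (0, 1))
(5, 0, R2, (0, 1))
(5, 0, R4, (0, 2))
(5, 0, R7, (1,))
(6, 0, R2, (1, 2))
(7, 0, R1, (1, 2))
(7, 0, R2, (0, 1))
(7, 0, R2, (0, 2))

bar 0: v0=G3 v1=G4 v2=D5 downbeat P5
bar 1: v0=F3 v1=D4 v2=G4 downbeat M2
bar 2: v0=E3 v1=G3 v2=F4 downbeat m2
bar 3: v0=G3 v1=B3 v2=B4 downbeat M3
bar 4: v0=A3 v1=B4 v2=E5 downbeat P5
bar 5: v0=F3 v1=C4 v2=E4 downbeat M7
bar 6: v0=F3 v1=D4 v2=A4 downbeat M3
bar 7: v0=G3 v1=G4 v2=D5 downbeat P5
  -> R4 @ bar 1 tick 0 v(0, 2): F3/G4 M2 untreated
  -> R4 @ bar 2 tick 0 v(0, 2): E3/F4 m2 untreated
  -> R2 @ bar 3 tick 0 v(1, 2): G3/F4 m7 -> B3/B4 P8 similar
  -> R7 @ bar 3 tick 0 v(2,): F4->B4 leap 6st
  -> R2 @ bar 4 tick 0 v(0, 2): G3/B4 M3 -> A3/E5 P5 similar
  -> R4 @ bar 4 tick 0 v(0, 1): A3/B4 M2 untreated
  -> R2 @ bar 5 tick 0 v(0, 1): A3/B4 M2 -> F3/C4 P5 similar
  -> R4 @ bar 5 tick 0 v(0, 2): F3/E4 M7 untreated
  -> R7 @ bar 5 tick 0 v(1,): B4->C4 leap 11st
  -> R2 @ bar 6 tick 0 v(1, 2): C4/E4 M3 -> D4/A4 P5 similar
  -> R1 @ bar 7 tick 0 v(1, 2): D4/A4 P5 -> G4/D5 P5 similar
  -> R2 @ bar 7 tick 0 v(0, 1): F3/D4 M6 -> G3/G4 P8 similar
  -> R2 @ bar 7 tick 0 v(0, 2): F3/A4 M3 -> G3/D5 P5 similar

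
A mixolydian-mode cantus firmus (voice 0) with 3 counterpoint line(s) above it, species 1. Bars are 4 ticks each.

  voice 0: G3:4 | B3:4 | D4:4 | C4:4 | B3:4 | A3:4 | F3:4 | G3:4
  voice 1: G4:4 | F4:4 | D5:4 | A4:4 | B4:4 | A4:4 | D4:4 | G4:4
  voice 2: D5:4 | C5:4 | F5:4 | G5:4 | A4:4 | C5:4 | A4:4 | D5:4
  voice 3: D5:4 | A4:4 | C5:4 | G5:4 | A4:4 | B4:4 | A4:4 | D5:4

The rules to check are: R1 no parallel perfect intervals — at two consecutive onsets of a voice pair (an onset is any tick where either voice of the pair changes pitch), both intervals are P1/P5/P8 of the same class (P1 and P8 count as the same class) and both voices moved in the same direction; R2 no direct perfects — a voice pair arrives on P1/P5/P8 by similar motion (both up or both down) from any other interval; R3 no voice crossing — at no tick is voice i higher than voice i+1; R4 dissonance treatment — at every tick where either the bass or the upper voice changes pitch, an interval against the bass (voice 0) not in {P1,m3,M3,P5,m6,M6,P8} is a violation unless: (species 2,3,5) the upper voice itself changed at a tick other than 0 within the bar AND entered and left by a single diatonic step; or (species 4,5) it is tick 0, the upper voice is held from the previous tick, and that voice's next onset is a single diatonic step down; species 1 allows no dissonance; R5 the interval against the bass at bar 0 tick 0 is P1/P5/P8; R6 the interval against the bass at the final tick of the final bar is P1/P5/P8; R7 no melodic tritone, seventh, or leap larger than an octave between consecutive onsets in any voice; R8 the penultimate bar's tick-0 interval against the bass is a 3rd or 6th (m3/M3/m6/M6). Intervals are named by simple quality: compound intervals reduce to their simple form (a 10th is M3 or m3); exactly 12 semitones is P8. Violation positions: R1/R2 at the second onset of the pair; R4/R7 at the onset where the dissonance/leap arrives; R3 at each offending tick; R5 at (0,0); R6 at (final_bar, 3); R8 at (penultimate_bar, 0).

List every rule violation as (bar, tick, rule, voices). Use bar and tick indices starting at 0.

(1, 0, R1, (1, 2))
(1, 0, R3, (2, 3))
(1, 0, R4, (0, 1))
(1, 0, R4, (0, 2))
(1, 0, R4, (0, 3))
(1, 1, R3, (2, 3))
(1, 2, R3, (2, 3))
(1, 3, R3, (2, 3))
(2, 0, R2, (0, 1))
(2, 0, R3, (2, 3))
(2, 0, R4, (0, 3))
(2, 1, R3, (2, 3))
(2, 2, R3, (2, 3))
(2, 3, R3, (2, 3))
(3, 0, R2, (2, 3))
(4, 0, R1, (2, 3))
(4, 0, R3, (1, 2))
(4, 0, R4, (0, 2))
(4, 0, R4, (0, 3))
(4, 0, R7, (2,))
(4, 0, R7, (3,))
(4, 1, R3, (1, 2))
(4, 2, R3, (1, 2))
(4, 3, R3, (1, 2))
(5, 0, R1, (0, 1))
(5, 0, R3, (2, 3))
(5, 0, R4, (0, 3))
(5, 1, R3, (2, 3))
(5, 2, R3, (2, 3))
(5, 3, R3, (2, 3))
(6, 0, R2, (1, 2))
(6, 0, R2, (1, 3))
(6, 0, R2, (2, 3))
(7, 0, R1, (1, 2))
(7, 0, R1, (1, 3))
(7, 0, R1, (2, 3))
(7, 0, R2, (0, 1))
(7, 0, R2, (0, 2))
(7, 0, R2, (0, 3))

bar 0: v0=G3 v1=G4 v2=D5 v3=D5 downbeat P5
bar 1: v0=B3 v1=F4 v2=C5 v3=A4 downbeat m7
bar 2: v0=D4 v1=D5 v2=F5 v3=C5 downbeat m7
bar 3: v0=C4 v1=A4 v2=G5 v3=G5 downbeat P5
bar 4: v0=B3 v1=B4 v2=A4 v3=A4 downbeat m7
bar 5: v0=A3 v1=A4 v2=C5 v3=B4 downbeat M2
bar 6: v0=F3 v1=D4 v2=A4 v3=A4 downbeat M3
bar 7: v0=G3 v1=G4 v2=D5 v3=D5 downbeat P5
  -> R1 @ bar 1 tick 0 v(1, 2): G4/D5 P5 -> F4/C5 P5 similar
  -> R3 @ bar 1 tick 0 v(2, 3): C5 above A4
  -> R4 @ bar 1 tick 0 v(0, 1): B3/F4 TT untreated
  -> R4 @ bar 1 tick 0 v(0, 2): B3/C5 m2 untreated
  -> R4 @ bar 1 tick 0 v(0, 3): B3/A4 m7 untreated
  -> R3 @ bar 1 tick 1 v(2, 3): C5 above A4
  -> R3 @ bar 1 tick 2 v(2, 3): C5 above A4
  -> R3 @ bar 1 tick 3 v(2, 3): C5 above A4
  -> R2 @ bar 2 tick 0 v(0, 1): B3/F4 TT -> D4/D5 P8 similar
  -> R3 @ bar 2 tick 0 v(2, 3): F5 above C5
  -> R4 @ bar 2 tick 0 v(0, 3): D4/C5 m7 untreated
  -> R3 @ bar 2 tick 1 v(2, 3): F5 above C5
  -> R3 @ bar 2 tick 2 v(2, 3): F5 above C5
  -> R3 @ bar 2 tick 3 v(2, 3): F5 above C5
  -> R2 @ bar 3 tick 0 v(2, 3): F5/C5 P4 -> G5/G5 P1 similar
  -> R1 @ bar 4 tick 0 v(2, 3): G5/G5 P1 -> A4/A4 P1 similar
  -> R3 @ bar 4 tick 0 v(1, 2): B4 above A4
  -> R4 @ bar 4 tick 0 v(0, 2): B3/A4 m7 untreated
  -> R4 @ bar 4 tick 0 v(0, 3): B3/A4 m7 untreated
  -> R7 @ bar 4 tick 0 v(2,): G5->A4 leap 10st
  -> R7 @ bar 4 tick 0 v(3,): G5->A4 leap 10st
  -> R3 @ bar 4 tick 1 v(1, 2): B4 above A4
  -> R3 @ bar 4 tick 2 v(1, 2): B4 above A4
  -> R3 @ bar 4 tick 3 v(1, 2): B4 above A4
  -> R1 @ bar 5 tick 0 v(0, 1): B3/B4 P8 -> A3/A4 P8 similar
  -> R3 @ bar 5 tick 0 v(2, 3): C5 above B4
  -> R4 @ bar 5 tick 0 v(0, 3): A3/B4 M2 untreated
  -> R3 @ bar 5 tick 1 v(2, 3): C5 above B4
  -> R3 @ bar 5 tick 2 v(2, 3): C5 above B4
  -> R3 @ bar 5 tick 3 v(2, 3): C5 above B4
  -> R2 @ bar 6 tick 0 v(1, 2): A4/C5 m3 -> D4/A4 P5 similar
  -> R2 @ bar 6 tick 0 v(1, 3): A4/B4 M2 -> D4/A4 P5 similar
  -> R2 @ bar 6 tick 0 v(2, 3): C5/B4 m2 -> A4/A4 P1 similar
  -> R1 @ bar 7 tick 0 v(1, 2): D4/A4 P5 -> G4/D5 P5 similar
  -> R1 @ bar 7 tick 0 v(1, 3): D4/A4 P5 -> G4/D5 P5 similar
  -> R1 @ bar 7 tick 0 v(2, 3): A4/A4 P1 -> D5/D5 P1 similar
  -> R2 @ bar 7 tick 0 v(0, 1): F3/D4 M6 -> G3/G4 P8 similar
  -> R2 @ bar 7 tick 0 v(0, 2): F3/A4 M3 -> G3/D5 P5 similar
  -> R2 @ bar 7 tick 0 v(0, 3): F3/A4 M3 -> G3/D5 P5 similar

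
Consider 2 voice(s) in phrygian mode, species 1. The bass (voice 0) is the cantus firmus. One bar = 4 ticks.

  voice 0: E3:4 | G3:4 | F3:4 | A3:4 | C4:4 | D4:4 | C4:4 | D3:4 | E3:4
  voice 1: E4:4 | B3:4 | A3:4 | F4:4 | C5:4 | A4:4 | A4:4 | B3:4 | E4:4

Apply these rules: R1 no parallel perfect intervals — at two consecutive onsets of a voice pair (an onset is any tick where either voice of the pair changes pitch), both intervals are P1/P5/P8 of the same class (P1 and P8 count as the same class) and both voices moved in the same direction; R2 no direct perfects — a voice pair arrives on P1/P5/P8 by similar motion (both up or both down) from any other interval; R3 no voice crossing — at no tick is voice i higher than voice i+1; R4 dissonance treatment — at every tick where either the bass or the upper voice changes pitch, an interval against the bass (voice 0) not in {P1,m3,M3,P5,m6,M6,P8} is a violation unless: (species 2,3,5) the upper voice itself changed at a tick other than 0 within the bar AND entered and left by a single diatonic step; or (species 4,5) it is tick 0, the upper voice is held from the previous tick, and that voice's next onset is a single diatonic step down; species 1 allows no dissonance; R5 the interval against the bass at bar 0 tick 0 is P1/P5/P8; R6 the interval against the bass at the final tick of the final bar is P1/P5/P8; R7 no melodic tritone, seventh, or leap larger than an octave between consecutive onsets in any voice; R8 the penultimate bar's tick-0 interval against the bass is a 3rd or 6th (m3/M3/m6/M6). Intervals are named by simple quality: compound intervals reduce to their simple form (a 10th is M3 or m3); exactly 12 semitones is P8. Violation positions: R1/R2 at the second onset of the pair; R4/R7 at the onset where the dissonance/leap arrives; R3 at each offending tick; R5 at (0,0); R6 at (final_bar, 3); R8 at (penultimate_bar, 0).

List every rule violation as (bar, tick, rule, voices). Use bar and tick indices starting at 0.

bar 0: v0=E3 v1=E4 downbeat P8
bar 1: v0=G3 v1=B3 downbeat M3
bar 2: v0=F3 v1=A3 downbeat M3
bar 3: v0=A3 v1=F4 downbeat m6
bar 4: v0=C4 v1=C5 downbeat P8
bar 5: v0=D4 v1=A4 downbeat P5
bar 6: v0=C4 v1=A4 downbeat M6
bar 7: v0=D3 v1=B3 downbeat M6
bar 8: v0=E3 v1=E4 downbeat P8
  -> R2 @ bar 4 tick 0 v(0, 1): A3/F4 m6 -> C4/C5 P8 similar
  -> R7 @ bar 7 tick 0 v(0,): C4->D3 leap 10st
  -> R7 @ bar 7 tick 0 v(1,): A4->B3 leap 10st
  -> R2 @ bar 8 tick 0 v(0, 1): D3/B3 M6 -> E3/E4 P8 similar

(4, 0, R2, (0, 1))
(7, 0, R7, (0,))
(7, 0, R7, (1,))
(8, 0, R2, (0, 1))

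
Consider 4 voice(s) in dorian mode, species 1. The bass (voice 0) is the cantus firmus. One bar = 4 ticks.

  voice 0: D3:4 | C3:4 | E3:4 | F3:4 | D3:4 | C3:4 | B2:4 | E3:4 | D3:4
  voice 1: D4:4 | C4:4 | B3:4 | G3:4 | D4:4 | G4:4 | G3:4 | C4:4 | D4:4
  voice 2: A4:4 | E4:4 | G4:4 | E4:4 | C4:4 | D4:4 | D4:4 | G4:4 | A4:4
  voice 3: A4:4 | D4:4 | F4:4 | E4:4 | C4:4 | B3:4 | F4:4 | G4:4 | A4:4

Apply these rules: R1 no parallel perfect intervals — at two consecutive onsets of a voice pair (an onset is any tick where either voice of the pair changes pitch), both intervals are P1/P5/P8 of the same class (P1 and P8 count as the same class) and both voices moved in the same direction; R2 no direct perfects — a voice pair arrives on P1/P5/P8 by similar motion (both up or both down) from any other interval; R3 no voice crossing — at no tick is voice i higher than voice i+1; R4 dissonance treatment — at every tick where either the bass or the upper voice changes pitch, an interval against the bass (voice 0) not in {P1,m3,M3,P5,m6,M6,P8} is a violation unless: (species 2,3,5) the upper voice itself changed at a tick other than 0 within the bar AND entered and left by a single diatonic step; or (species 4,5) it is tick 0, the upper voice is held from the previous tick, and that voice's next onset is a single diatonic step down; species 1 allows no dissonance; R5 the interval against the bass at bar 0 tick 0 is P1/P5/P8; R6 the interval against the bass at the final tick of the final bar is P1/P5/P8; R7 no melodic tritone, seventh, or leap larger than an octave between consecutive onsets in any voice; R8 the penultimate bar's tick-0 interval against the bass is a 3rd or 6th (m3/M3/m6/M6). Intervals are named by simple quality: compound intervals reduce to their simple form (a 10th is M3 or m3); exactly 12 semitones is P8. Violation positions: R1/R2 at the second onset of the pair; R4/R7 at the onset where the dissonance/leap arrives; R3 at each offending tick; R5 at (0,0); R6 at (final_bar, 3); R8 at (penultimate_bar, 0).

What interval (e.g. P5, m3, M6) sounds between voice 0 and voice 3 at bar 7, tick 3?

voice 0=E3 voice 3=G4 -> m3

m3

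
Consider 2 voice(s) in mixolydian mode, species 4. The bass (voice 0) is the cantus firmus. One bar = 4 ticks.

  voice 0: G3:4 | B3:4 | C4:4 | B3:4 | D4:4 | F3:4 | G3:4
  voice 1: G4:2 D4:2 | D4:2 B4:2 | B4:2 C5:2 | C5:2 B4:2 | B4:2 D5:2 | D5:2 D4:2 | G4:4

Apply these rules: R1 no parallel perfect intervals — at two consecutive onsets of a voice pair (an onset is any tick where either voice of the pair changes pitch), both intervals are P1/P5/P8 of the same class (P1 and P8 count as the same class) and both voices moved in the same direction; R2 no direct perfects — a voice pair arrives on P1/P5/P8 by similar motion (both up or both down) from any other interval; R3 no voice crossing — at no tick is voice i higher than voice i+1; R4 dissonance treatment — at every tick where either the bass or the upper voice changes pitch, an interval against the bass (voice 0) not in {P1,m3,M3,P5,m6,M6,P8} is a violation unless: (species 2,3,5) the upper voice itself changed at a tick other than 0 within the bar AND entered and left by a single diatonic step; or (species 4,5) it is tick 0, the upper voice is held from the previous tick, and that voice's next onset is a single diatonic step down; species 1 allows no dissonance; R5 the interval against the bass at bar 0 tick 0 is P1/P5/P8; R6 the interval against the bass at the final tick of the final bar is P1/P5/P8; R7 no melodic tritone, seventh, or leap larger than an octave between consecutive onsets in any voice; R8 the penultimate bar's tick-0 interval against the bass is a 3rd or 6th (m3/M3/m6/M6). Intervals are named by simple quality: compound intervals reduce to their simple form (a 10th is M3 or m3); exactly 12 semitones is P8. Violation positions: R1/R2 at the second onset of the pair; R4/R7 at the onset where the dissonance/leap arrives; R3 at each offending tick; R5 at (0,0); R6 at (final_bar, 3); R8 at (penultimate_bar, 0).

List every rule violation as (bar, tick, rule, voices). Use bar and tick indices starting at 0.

(2, 0, R4, (0, 1))
(6, 0, R2, (0, 1))

bar 0: v0=G3 v1=G4 downbeat P8
bar 1: v0=B3 v1=D4 downbeat m3
bar 2: v0=C4 v1=B4 downbeat M7
bar 3: v0=B3 v1=C5 downbeat m2
bar 4: v0=D4 v1=B4 downbeat M6
bar 5: v0=F3 v1=D5 downbeat M6
bar 6: v0=G3 v1=G4 downbeat P8
  -> R4 @ bar 2 tick 0 v(0, 1): C4/B4 M7 untreated
  -> R2 @ bar 6 tick 0 v(0, 1): F3/D4 M6 -> G3/G4 P8 similar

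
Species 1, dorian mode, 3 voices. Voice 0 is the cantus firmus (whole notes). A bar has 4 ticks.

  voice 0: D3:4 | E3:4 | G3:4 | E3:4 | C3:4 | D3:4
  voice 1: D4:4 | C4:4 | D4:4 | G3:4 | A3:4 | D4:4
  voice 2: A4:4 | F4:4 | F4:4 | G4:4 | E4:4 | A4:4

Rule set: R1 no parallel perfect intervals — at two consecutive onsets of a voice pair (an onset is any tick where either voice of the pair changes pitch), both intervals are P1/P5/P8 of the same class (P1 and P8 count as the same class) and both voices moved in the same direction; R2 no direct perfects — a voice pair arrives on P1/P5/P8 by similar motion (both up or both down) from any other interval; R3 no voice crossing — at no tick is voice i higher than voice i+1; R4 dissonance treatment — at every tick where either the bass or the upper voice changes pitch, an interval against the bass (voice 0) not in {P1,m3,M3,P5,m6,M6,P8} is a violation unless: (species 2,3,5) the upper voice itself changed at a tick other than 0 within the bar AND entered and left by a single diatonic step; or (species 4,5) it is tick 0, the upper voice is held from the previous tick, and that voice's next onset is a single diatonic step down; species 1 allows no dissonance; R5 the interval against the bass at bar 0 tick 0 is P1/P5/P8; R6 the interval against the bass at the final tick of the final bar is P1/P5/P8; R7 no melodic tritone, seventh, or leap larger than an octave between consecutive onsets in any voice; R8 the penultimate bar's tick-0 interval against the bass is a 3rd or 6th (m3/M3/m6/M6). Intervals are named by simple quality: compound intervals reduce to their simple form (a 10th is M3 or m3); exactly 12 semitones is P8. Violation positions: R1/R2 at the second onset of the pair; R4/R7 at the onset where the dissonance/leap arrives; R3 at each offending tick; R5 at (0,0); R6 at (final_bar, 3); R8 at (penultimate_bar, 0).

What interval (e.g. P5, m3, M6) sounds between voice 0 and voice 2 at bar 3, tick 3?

m3

voice 0=E3 voice 2=G4 -> m3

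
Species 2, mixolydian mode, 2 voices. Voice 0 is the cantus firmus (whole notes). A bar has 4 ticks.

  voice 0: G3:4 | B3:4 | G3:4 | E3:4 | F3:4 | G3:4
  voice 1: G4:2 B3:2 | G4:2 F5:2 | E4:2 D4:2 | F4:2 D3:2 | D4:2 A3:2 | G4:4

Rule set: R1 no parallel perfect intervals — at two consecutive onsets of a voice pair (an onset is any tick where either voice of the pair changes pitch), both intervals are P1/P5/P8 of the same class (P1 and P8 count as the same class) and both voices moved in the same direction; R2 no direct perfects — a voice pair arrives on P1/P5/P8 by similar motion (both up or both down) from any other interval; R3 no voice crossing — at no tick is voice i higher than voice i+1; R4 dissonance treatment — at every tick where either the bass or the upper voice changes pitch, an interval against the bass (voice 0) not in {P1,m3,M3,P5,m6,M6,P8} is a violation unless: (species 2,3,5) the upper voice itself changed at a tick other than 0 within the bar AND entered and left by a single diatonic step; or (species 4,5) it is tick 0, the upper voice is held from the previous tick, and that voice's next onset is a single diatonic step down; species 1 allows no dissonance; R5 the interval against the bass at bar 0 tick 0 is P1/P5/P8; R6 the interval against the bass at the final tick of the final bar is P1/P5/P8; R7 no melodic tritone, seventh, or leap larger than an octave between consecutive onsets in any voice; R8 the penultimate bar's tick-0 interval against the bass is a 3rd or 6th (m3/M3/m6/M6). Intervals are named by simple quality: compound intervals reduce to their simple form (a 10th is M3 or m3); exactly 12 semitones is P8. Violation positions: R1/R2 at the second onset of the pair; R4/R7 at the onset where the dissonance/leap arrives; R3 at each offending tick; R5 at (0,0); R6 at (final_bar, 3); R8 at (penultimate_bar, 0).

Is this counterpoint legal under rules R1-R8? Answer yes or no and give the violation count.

No (10 violations)

bar 0: v0=G3 v1=G4 (P8)
bar 1: v0=B3 v1=G4 (m6)
bar 2: v0=G3 v1=E4 (M6)
bar 3: v0=E3 v1=F4 (m2)
bar 4: v0=F3 v1=D4 (M6)
bar 5: v0=G3 v1=G4 (P8)
  R4 @ bar1.2: B3/F5 TT untreated
  R7 @ bar1.2: G4->F5 leap 10st
  R7 @ bar2.0: F5->E4 leap 13st
  R4 @ bar3.0: E3/F4 m2 untreated
  R3 @ bar3.2: E3 above D3
  R4 @ bar3.2: E3/D3 M2 untreated
  R7 @ bar3.2: F4->D3 leap 15st
  R3 @ bar3.3: E3 above D3
  R2 @ bar5.0: F3/A3 M3 -> G3/G4 P8 similar
  R7 @ bar5.0: A3->G4 leap 10st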